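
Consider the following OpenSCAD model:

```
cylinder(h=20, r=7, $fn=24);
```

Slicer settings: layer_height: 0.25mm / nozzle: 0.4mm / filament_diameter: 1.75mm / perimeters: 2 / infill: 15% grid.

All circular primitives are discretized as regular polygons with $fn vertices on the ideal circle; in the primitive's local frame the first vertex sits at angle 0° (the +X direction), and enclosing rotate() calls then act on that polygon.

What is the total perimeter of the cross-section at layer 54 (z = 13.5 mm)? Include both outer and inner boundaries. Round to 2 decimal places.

43.86 mm

At z = 13.5 mm: the cylinder: section is a regular 24-gon, circumradius r=7 (perimeter = 2·24·7.000·sin(180°/24) = 43.86 mm). Overall, the cross-section is a single solid region. Total boundary length (outer) = 43.86 mm.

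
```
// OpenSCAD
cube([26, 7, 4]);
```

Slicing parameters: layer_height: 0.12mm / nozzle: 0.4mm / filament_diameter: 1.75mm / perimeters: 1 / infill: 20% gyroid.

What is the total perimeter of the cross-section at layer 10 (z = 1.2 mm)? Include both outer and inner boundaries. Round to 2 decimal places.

At z = 1.2 mm: the 26×7 cube contributes its full rectangle (perimeter 66.00 mm). Overall, the cross-section is a single solid region. Total boundary length (outer) = 66.00 mm.

66.00 mm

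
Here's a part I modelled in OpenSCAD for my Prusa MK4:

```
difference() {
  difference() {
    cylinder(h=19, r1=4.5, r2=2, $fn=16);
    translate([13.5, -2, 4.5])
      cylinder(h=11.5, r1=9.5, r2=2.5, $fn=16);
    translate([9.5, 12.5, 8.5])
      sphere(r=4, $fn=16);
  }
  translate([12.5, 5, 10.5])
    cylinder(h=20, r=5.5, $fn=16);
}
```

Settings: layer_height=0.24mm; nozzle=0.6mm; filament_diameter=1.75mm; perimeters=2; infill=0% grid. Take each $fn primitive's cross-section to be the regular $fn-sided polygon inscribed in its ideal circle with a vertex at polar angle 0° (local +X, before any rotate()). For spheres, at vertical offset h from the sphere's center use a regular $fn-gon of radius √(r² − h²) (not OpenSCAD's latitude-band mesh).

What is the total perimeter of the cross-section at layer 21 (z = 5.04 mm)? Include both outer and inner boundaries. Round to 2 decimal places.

At z = 5.04 mm: the cone contributes a regular 16-gon of circumradius 3.837 (interpolated between r1=4.5 and r2=2 at t=0.265) (perimeter = 2·16·3.837·sin(180°/16) = 23.95 mm); the cone at (13.5, -2) (r1=9.5→r2=2.5) has section circumradius 9.171 here — a regular 16-gon (perimeter = 2·16·9.171·sin(180°/16) = 57.26 mm); the sphere at (9.5, 12.5): section is a regular 16-gon, circumradius = √(r²−h²) = √(4²−3.46²) = 2.007 (perimeter = 2·16·2.007·sin(180°/16) = 12.53 mm); Subtracting the remaining from the first: starting from the cone, the cone at (13.5, -2) misses the remaining region (no effect); the r=4 sphere at (9.5, 12.5) misses the remaining region (no effect) — boundary = 23.95 mm; the cylinder at (12.5, 5) is absent (z outside [10.5, 30.5]); Subtracting the remaining from the first: none of the subtracted shapes is present at this height, so the result so far is unchanged — boundary = 23.95 mm. Overall, the cross-section is a single solid region. Total boundary length (outer) = 23.95 mm.

23.95 mm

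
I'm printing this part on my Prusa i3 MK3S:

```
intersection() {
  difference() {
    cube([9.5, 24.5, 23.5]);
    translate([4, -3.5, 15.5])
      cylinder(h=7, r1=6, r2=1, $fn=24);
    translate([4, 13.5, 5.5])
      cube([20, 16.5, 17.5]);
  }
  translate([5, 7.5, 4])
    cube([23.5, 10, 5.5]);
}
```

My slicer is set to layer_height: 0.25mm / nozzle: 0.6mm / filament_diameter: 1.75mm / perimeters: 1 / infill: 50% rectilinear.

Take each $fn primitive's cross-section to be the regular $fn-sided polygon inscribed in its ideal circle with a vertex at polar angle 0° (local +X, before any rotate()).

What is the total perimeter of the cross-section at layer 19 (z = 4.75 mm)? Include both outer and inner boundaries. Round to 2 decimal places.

29.00 mm

At z = 4.75 mm: the cube is present — its section is the full 9.5×24.5 rectangle (perimeter 68.00 mm); the cone at (4, -3.5) is absent (z outside [15.5, 22.5]); the cube at (4, 13.5) does not reach this height (z outside [5.5, 23]); Taking the first minus the rest: none of the subtracted shapes is present at this height, so the 9.5×24.5 cube is unchanged — boundary = 68.00 mm; the 23.5×10 cube at (5, 7.5) contributes its full rectangle (perimeter 67.00 mm); Keeping only the common overlap: the 23.5×10 cube at (5, 7.5) partially overlaps the result so far; clipping to the common part keeps 45.00 mm² — boundary = 29.00 mm. Overall, the cross-section is a single solid region. Total boundary length (outer) = 29.00 mm.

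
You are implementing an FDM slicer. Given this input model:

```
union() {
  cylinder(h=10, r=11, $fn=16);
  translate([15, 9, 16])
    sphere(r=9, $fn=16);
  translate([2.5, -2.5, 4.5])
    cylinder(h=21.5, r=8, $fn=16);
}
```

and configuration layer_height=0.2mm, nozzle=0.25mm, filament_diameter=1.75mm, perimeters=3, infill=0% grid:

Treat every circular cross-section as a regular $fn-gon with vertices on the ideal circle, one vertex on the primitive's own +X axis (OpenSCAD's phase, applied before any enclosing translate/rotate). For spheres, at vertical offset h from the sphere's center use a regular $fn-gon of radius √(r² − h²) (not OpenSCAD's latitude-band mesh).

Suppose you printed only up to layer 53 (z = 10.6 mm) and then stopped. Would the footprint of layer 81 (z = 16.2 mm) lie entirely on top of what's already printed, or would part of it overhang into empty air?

Compare the two slices. At z = 10.6: the cylinder does not reach this height (z outside [0, 10]); the r=9 sphere at (15, 9) slices to a regular 16-gon of circumradius 7.200 (√(r²−h²) with h=5.4 from center) (area = (16/2)·7.200²·sin(360°/16) = 158.71 mm²); the r=8 cylinder at (2.5, -2.5) contributes a regular 16-gon of circumradius 8 (area = (16/2)·8.000²·sin(360°/16) = 195.93 mm²); Merging all regions: the 2 present regions are separate (no shared area or edge), so areas and boundary lengths simply add and each stays a separate island — area = 354.64 mm². At z = 16.2: the cylinder is absent (z outside [0, 10]); the sphere at (15, 9): section is a regular 16-gon, circumradius = √(r²−h²) = √(9²−0.2²) = 8.998 (area = (16/2)·8.998²·sin(360°/16) = 247.86 mm²); the r=8 cylinder at (2.5, -2.5) gives a regular 16-gon of circumradius 8 (constant along its height) (area = (16/2)·8.000²·sin(360°/16) = 195.93 mm²); Merging all regions: the 2 present regions are separate (no shared area or edge), so areas and boundary lengths simply add and each stays a separate island — area = 443.79 mm². Checking containment: at z = 16.2 the cross-section extends beyond the z = 10.6 cross-section by about 89.15 mm².

part overhangs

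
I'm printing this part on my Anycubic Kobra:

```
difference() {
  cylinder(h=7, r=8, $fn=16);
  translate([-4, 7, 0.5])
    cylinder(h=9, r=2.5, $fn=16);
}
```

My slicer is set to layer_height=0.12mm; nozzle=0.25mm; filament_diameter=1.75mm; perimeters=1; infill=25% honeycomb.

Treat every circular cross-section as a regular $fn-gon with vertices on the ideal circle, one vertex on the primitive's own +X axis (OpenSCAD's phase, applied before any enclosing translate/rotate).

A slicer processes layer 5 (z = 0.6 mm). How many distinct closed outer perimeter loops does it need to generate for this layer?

1

At z = 0.6 mm: the cylinder: section is a regular 16-gon, circumradius r=8; the r=2.5 cylinder at (-4, 7) contributes a regular 16-gon of circumradius 2.5; Taking the first minus the rest: starting from the r=8 cylinder, the r=2.5 cylinder at (-4, 7) partially overlaps it — only the 8.16 mm² overlap (of its 19.13 mm²) is removed, clipping the outline — 1 connected region. The result has 1 disconnected region.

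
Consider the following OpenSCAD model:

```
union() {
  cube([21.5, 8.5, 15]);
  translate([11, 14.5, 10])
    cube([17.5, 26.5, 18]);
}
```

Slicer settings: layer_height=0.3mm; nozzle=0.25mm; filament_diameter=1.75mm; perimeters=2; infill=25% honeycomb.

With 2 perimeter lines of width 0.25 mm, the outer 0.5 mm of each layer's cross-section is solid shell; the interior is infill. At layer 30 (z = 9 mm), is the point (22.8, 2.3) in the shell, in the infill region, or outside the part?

outside

At z = 9 mm: the cube (footprint 21.5×8.5) is included at this height; the cube at (11, 14.5) is not intersected at this z (z outside [10, 28]); Merging all regions: only the 21.5×8.5 cube is present, so the union is just that shape — 1 connected region. Overall, the cross-section is a single solid region. The nearest boundary edge runs (21.50, 0.00)→(21.50, 8.50); distance from the point to it = 1.30 mm. The point is not inside any of the regions above, so it lies outside the cross-section (1.30 mm from the nearest boundary).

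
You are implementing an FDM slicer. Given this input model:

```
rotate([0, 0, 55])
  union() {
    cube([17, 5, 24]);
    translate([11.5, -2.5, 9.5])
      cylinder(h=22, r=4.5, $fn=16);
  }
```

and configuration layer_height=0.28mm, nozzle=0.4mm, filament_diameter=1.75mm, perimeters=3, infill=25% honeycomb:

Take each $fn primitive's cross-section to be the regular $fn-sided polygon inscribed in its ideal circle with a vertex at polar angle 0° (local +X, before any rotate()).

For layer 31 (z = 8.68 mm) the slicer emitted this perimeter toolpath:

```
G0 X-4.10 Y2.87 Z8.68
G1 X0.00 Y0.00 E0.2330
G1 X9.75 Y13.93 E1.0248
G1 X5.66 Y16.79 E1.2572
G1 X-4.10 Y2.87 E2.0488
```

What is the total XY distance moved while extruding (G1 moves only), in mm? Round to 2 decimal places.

Sum the Euclidean lengths of each G1 segment: total = 44.00 mm.

44.00 mm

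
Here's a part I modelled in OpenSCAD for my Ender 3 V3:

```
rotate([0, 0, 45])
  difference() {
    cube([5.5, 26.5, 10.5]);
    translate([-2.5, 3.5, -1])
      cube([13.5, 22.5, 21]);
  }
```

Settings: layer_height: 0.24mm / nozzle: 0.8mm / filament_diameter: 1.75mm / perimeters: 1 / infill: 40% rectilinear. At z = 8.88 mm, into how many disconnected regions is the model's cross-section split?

At z = 8.88 mm: the cube is present — its section is the full 5.5×26.5 rectangle; the cube at (-2.5, 3.5) is present — its section is the full 13.5×22.5 rectangle; Subtracting the remaining from the first: starting from the 5.5×26.5 cube, the 13.5×22.5 cube at (-2.5, 3.5) partially overlaps it — only the 123.75 mm² overlap (of its 303.75 mm²) is removed, clipping the outline — 2 connected regions; (rotated 45° about Z; rotation is an isometry so areas/perimeters/island counts are preserved). The result has 2 disconnected regions.

2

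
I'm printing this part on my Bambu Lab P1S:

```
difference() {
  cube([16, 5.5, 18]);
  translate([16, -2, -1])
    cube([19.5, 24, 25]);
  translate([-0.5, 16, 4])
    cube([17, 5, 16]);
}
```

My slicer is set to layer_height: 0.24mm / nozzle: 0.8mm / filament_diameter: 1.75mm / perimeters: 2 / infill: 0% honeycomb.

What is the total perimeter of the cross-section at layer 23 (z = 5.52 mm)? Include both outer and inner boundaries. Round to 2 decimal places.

At z = 5.52 mm: the cube (footprint 16×5.5) is included at this height (perimeter 43.00 mm); the cube at (16, -2) (footprint 19.5×24) is included at this height (perimeter 87.00 mm); the cube at (-0.5, 16) (footprint 17×5) is included at this height (perimeter 44.00 mm); Taking the first minus the rest: starting from the 16×5.5 cube, the 19.5×24 cube at (16, -2) misses the remaining region (no effect); the 17×5 cube at (-0.5, 16) misses the remaining region (no effect) — boundary = 43.00 mm. Overall, the cross-section is a single solid region. Total boundary length (outer) = 43.00 mm.

43.00 mm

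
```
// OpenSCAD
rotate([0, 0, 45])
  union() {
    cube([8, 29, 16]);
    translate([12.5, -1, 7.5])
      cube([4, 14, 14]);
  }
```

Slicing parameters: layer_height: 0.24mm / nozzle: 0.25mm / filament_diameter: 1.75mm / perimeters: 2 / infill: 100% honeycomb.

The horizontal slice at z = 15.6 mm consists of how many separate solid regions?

2

At z = 15.6 mm: the cube (footprint 8×29) is included at this height; the 4×14 cube at (12.5, -1) contributes its full rectangle; Taking the union: the 2 present regions are separate (no shared area or edge), so areas and boundary lengths simply add and each stays a separate island — 2 connected regions; (rotated 45° about Z; rotation is an isometry so areas/perimeters/island counts are preserved). The result has 2 disconnected regions.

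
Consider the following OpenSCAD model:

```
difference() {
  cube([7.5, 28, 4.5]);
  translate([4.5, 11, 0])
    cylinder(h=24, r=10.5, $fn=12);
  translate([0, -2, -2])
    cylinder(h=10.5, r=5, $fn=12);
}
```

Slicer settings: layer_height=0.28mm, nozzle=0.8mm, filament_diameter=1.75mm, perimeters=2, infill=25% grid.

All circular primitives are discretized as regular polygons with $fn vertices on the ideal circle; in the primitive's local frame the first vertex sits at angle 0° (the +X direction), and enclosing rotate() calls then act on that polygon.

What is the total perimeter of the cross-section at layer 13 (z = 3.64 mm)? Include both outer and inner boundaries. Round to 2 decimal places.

At z = 3.64 mm: the cube is present — its section is the full 7.5×28 rectangle (perimeter 71.00 mm); the r=10.5 cylinder at (4.5, 11) contributes a regular 12-gon of circumradius 10.5 (perimeter = 2·12·10.500·sin(180°/12) = 65.22 mm); the cylinder at (0, -2): section is a regular 12-gon, circumradius r=5 (perimeter = 2·12·5.000·sin(180°/12) = 31.06 mm); Taking the first minus the rest: starting from the 7.5×28 cube, the r=10.5 cylinder at (4.5, 11) partially overlaps it — only the 149.66 mm² overlap (of its 330.75 mm²) is removed, clipping the outline; the r=5 cylinder at (0, -2) partially overlaps it — only the 4.91 mm² overlap (of its 75.00 mm²) is removed, clipping the outline — boundary = 38.57 mm. Overall, the cross-section has 2 separate islands. Total boundary length (outer) = 38.57 mm.

38.57 mm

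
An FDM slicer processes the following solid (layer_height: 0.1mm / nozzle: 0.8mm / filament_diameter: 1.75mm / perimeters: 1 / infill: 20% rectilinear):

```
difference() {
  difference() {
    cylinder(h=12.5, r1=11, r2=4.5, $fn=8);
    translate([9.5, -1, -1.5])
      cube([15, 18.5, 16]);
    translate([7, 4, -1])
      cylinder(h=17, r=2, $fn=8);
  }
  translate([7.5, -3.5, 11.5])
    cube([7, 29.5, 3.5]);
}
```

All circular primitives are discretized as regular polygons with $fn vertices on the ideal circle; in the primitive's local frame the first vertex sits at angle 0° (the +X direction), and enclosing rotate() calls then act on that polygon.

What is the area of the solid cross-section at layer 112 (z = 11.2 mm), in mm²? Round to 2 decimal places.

At z = 11.2 mm: the cone contributes a regular 8-gon of circumradius 5.176 (interpolated between r1=11 and r2=4.5 at t=0.896) (area = (8/2)·5.176²·sin(360°/8) = 75.78 mm²); the 15×18.5 cube at (9.5, -1) contributes its full rectangle (area 277.50 mm²); the r=2 cylinder at (7, 4) gives a regular 8-gon of circumradius 2 (constant along its height) (area = (8/2)·2.000²·sin(360°/8) = 11.31 mm²); Subtracting the remaining from the first: starting from the cone (75.78 mm²), the 15×18.5 cube at (9.5, -1) misses the remaining region (no effect); the r=2 cylinder at (7, 4) misses the remaining region (no effect) — area = 75.78 mm²; the cube at (7.5, -3.5) is not intersected at this z (z outside [11.5, 15]); Subtracting the remaining from the first: none of the subtracted shapes is present at this height, so the result so far is unchanged — area = 75.78 mm². Overall, the cross-section is a single solid region. Net area = 75.78 mm².

75.78 mm²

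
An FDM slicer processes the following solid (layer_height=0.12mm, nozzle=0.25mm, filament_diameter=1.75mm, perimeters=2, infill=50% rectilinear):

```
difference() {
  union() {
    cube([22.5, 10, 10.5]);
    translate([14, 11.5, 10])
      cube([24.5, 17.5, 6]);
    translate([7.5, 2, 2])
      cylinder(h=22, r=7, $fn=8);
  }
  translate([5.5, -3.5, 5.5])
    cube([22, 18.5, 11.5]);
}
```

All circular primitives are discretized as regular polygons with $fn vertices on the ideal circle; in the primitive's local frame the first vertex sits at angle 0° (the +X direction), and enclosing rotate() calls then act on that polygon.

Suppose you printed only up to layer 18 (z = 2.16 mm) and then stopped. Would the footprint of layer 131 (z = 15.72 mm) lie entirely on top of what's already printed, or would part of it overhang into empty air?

part overhangs

Compare the two slices. At z = 2.16: the 22.5×10 cube contributes its full rectangle (area 225.00 mm²); the cube at (14, 11.5) does not reach this height (z outside [10, 16]); the r=7 cylinder at (7.5, 2) gives a regular 8-gon of circumradius 7 (constant along its height) (area = (8/2)·7.000²·sin(360°/8) = 138.59 mm²); Taking the union: the regions partially overlap — summed areas 363.59 mm² minus the doubly-counted overlap 95.64 mm² gives 267.95 mm² — area = 267.95 mm²; the cube at (5.5, -3.5) is not intersected at this z (z outside [5.5, 17]); After the difference (first − rest): none of the subtracted shapes is present at this height, so that combined region is unchanged — area = 267.95 mm². At z = 15.72: the cube does not reach this height (z outside [0, 10.5]); the 24.5×17.5 cube at (14, 11.5) contributes its full rectangle (area 428.75 mm²); the r=7 cylinder at (7.5, 2) gives a regular 8-gon of circumradius 7 (constant along its height) (area = (8/2)·7.000²·sin(360°/8) = 138.59 mm²); Taking the union: the 2 present regions are separate (no shared area or edge), so areas and boundary lengths simply add and each stays a separate island — area = 567.34 mm²; the 22×18.5 cube at (5.5, -3.5) contributes its full rectangle (area 407.00 mm²); After the difference (first − rest): starting from the result so far (567.34 mm²), the 22×18.5 cube at (5.5, -3.5) partially overlaps it — only the 138.00 mm² overlap (of its 407.00 mm²) is removed, clipping the outline — area = 429.34 mm². Checking containment: at z = 15.72 the cross-section extends beyond the z = 2.16 cross-section by about 381.50 mm².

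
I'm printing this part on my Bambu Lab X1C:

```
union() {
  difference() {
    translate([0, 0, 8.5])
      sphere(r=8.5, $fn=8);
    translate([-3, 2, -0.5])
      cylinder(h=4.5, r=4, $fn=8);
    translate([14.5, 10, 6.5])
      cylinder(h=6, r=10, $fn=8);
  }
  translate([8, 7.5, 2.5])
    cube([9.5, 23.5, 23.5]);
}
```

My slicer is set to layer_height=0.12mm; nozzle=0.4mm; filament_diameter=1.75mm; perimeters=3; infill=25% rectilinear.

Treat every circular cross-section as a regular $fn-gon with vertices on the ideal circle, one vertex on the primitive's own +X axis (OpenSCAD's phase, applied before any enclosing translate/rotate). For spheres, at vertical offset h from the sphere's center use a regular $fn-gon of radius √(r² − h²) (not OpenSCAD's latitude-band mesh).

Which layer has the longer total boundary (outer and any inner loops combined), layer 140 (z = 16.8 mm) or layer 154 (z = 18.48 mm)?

Layer 140 (z = 16.8): the r=8.5 sphere slices to a regular 8-gon of circumradius 1.833 (√(r²−h²) with h=8.3 from center) (perimeter = 2·8·1.833·sin(180°/8) = 11.22 mm); the cylinder at (-3, 2) is absent (z outside [-0.5, 4]); the cylinder at (14.5, 10) is absent (z outside [6.5, 12.5]); After the difference (first − rest): none of the subtracted shapes is present at this height, so the r=8.5 sphere is unchanged — boundary = 11.22 mm; the 9.5×23.5 cube at (8, 7.5) contributes its full rectangle (perimeter 66.00 mm); Combining (union): the 2 present regions are separate (no shared area or edge), so areas and boundary lengths simply add and each stays a separate island — boundary = 77.22 mm. So its perimeter = 77.22 mm. Layer 154 (z = 18.48): the sphere is not intersected at this z (|z−center|=9.980 > r=8.5); the cylinder at (-3, 2) is not intersected at this z (z outside [-0.5, 4]); the cylinder at (14.5, 10) is not intersected at this z (z outside [6.5, 12.5]); After the difference (first − rest): the first operand is absent here, so nothing remains; the cube at (8, 7.5) is present — its section is the full 9.5×23.5 rectangle (perimeter 66.00 mm); Combining (union): only the 9.5×23.5 cube at (8, 7.5) is present, so the union is just that shape — boundary = 66.00 mm. So its perimeter = 66.00 mm. Layer 140 is larger (77.22 vs 66.00 mm).

layer 140 (z = 16.8 mm)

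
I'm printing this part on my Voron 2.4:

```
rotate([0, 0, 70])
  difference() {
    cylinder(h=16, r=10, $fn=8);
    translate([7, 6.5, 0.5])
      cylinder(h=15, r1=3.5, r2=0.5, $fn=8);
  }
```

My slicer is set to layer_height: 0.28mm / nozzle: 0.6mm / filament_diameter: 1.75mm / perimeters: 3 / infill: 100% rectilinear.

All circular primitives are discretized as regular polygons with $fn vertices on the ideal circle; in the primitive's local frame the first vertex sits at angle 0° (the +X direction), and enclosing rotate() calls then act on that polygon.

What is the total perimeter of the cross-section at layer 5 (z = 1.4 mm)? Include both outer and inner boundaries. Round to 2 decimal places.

63.21 mm

At z = 1.4 mm: the r=10 cylinder gives a regular 8-gon of circumradius 10 (constant along its height) (perimeter = 2·8·10.000·sin(180°/8) = 61.23 mm); the cone at (7, 6.5): at t=0.060 of its height the radius interpolates to r₁+(r₂−r₁)t = 3.320, giving a regular 8-gon of that circumradius (perimeter = 2·8·3.320·sin(180°/8) = 20.33 mm); Taking the first minus the rest: starting from the r=10 cylinder, the cone at (7, 6.5) partially overlaps it — only the 14.29 mm² overlap (of its 31.18 mm²) is removed, clipping the outline — boundary = 63.21 mm; (whole slice rotated 70° about Z — lengths, areas and connectivity unchanged). Overall, the cross-section is a single solid region. Total boundary length (outer) = 63.21 mm.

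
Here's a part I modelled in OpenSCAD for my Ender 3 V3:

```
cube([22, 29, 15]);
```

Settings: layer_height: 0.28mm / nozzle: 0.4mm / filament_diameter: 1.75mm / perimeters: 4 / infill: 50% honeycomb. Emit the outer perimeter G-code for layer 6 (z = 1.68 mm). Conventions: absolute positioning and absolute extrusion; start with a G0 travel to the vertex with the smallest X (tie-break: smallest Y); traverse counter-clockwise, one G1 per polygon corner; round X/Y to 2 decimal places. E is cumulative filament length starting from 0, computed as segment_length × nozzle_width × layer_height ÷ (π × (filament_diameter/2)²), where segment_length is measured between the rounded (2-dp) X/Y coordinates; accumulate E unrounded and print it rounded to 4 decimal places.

At z = 1.68 mm: the cube is present — its section is the full 22×29 rectangle. The outline is a single polygon with 4 vertices. Extrusion per mm of travel: 0.4 × 0.28 / (π × 0.875²) = 0.046564. Accumulating E over each segment gives final E = 4.7495.

G0 X0.00 Y0.00 Z1.68
G1 X22.00 Y0.00 E1.0244
G1 X22.00 Y29.00 E2.3748
G1 X0.00 Y29.00 E3.3992
G1 X0.00 Y0.00 E4.7495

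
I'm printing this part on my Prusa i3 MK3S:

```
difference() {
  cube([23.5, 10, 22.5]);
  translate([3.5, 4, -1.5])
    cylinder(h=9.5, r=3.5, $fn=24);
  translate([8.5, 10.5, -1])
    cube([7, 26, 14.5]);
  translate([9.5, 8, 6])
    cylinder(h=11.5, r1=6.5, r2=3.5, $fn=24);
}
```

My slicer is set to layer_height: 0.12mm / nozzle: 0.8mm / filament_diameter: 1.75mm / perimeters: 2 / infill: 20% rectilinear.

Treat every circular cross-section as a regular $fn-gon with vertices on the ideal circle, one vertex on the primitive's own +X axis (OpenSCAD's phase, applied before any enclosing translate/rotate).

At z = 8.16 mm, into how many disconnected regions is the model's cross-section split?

1

At z = 8.16 mm: the 23.5×10 cube contributes its full rectangle; the cylinder at (3.5, 4) is absent (z outside [-1.5, 8]); the cube at (8.5, 10.5) (footprint 7×26) is included at this height; the cone at (9.5, 8) contributes a regular 24-gon of circumradius 5.937 (interpolated between r1=6.5 and r2=3.5 at t=0.188); After the difference (first − rest): starting from the 23.5×10 cube, the 7×26 cube at (8.5, 10.5) misses the remaining region (no effect); the cone at (9.5, 8) partially overlaps it — only the 77.89 mm² overlap (of its 109.46 mm²) is removed, clipping the outline — 1 connected region. The result has 1 disconnected region.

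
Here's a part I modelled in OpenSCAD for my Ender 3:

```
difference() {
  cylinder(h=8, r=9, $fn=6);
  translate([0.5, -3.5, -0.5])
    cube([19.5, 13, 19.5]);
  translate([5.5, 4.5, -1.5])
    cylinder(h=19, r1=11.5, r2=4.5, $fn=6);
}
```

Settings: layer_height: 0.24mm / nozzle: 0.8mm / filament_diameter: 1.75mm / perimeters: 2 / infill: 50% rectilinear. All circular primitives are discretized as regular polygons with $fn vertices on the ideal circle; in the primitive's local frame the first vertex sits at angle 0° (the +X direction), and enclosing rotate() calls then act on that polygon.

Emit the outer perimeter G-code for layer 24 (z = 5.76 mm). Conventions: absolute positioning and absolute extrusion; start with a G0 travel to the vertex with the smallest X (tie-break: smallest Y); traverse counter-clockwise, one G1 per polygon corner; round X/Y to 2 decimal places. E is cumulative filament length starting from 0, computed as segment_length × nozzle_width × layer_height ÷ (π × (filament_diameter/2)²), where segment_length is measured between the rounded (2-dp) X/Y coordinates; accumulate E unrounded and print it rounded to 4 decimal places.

At z = 5.76 mm: the r=9 cylinder gives a regular 6-gon of circumradius 9 (constant along its height); the cube at (0.5, -3.5) (footprint 19.5×13) is included at this height; the cone at (5.5, 4.5) (r1=11.5→r2=4.5) has section circumradius 8.825 here — a regular 6-gon; Taking the first minus the rest: starting from the r=9 cylinder, the 19.5×13 cube at (0.5, -3.5) partially overlaps it — only the 74.93 mm² overlap (of its 253.50 mm²) is removed, clipping the outline; the cone at (5.5, 4.5) partially overlaps it — only the 22.14 mm² overlap (of its 202.35 mm²) is removed, clipping the outline — 1 connected region. The outline is a single polygon with 9 vertices. Extrusion per mm of travel: 0.8 × 0.24 / (π × 0.875²) = 0.079824. Accumulating E over each segment gives final E = 4.3376.

G0 X-9.00 Y0.00 Z5.76
G1 X-4.50 Y-7.79 E0.7181
G1 X4.50 Y-7.79 E1.4365
G1 X6.98 Y-3.50 E1.8321
G1 X0.50 Y-3.50 E2.3494
G1 X0.50 Y-2.13 E2.4587
G1 X-3.33 Y4.50 E3.0699
G1 X-1.42 Y7.79 E3.3736
G1 X-4.50 Y7.79 E3.6194
G1 X-9.00 Y0.00 E4.3376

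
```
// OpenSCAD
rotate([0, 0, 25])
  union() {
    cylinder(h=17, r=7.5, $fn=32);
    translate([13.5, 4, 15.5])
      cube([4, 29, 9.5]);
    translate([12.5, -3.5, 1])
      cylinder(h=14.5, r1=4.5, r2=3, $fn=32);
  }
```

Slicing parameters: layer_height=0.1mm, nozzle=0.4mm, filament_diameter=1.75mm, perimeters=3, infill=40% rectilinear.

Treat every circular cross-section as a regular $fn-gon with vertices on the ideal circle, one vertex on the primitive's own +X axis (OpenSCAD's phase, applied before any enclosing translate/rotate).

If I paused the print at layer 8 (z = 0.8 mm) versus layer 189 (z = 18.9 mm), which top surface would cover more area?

layer 8 (z = 0.8 mm)

Layer 8 (z = 0.8): the cylinder: section is a regular 32-gon, circumradius r=7.5 (area = (32/2)·7.500²·sin(360°/32) = 175.58 mm²); the cube at (13.5, 4) does not reach this height (z outside [15.5, 25]); the cone at (12.5, -3.5) is absent (z outside [1, 15.5]); Taking the union: only the r=7.5 cylinder is present, so the union is just that shape — area = 175.58 mm²; (rotated 25° about Z; rotation is an isometry so areas/perimeters/island counts are preserved). So its area = 175.58 mm². Layer 189 (z = 18.9): the cylinder is absent (z outside [0, 17]); the cube at (13.5, 4) is present — its section is the full 4×29 rectangle (area 116.00 mm²); the cone at (12.5, -3.5) is absent (z outside [1, 15.5]); Merging all regions: only the 4×29 cube at (13.5, 4) is present, so the union is just that shape — area = 116.00 mm²; (whole slice rotated 25° about Z — lengths, areas and connectivity unchanged). So its area = 116.00 mm². Layer 8 is larger (175.58 vs 116.00 mm²).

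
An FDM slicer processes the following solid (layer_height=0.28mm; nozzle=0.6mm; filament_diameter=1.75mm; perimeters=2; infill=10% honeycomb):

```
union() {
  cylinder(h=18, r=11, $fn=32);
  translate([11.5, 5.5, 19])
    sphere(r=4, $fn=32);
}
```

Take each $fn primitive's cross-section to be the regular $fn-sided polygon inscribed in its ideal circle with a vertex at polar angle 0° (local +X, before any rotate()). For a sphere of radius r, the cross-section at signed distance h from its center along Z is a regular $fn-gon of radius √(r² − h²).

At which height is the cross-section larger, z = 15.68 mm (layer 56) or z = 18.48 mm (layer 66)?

layer 56 (z = 15.68 mm)

Layer 56 (z = 15.68): the cylinder: section is a regular 32-gon, circumradius r=11 (area = (32/2)·11.000²·sin(360°/32) = 377.69 mm²); the r=4 sphere at (11.5, 5.5) contributes a regular 32-gon of circumradius √(4²−3.32²) = 2.231 (area = (32/2)·2.231²·sin(360°/32) = 15.54 mm²); Taking the union: the regions partially overlap — summed areas 393.23 mm² minus the doubly-counted overlap 0.73 mm² gives 392.50 mm² — area = 392.50 mm². So its area = 392.50 mm². Layer 66 (z = 18.48): the cylinder is absent (z outside [0, 18]); the sphere at (11.5, 5.5): section is a regular 32-gon, circumradius = √(r²−h²) = √(4²−0.52²) = 3.966 (area = (32/2)·3.966²·sin(360°/32) = 49.10 mm²); Combining (union): only the r=4 sphere at (11.5, 5.5) is present, so the union is just that shape — area = 49.10 mm². So its area = 49.10 mm². Layer 56 is larger (392.50 vs 49.10 mm²).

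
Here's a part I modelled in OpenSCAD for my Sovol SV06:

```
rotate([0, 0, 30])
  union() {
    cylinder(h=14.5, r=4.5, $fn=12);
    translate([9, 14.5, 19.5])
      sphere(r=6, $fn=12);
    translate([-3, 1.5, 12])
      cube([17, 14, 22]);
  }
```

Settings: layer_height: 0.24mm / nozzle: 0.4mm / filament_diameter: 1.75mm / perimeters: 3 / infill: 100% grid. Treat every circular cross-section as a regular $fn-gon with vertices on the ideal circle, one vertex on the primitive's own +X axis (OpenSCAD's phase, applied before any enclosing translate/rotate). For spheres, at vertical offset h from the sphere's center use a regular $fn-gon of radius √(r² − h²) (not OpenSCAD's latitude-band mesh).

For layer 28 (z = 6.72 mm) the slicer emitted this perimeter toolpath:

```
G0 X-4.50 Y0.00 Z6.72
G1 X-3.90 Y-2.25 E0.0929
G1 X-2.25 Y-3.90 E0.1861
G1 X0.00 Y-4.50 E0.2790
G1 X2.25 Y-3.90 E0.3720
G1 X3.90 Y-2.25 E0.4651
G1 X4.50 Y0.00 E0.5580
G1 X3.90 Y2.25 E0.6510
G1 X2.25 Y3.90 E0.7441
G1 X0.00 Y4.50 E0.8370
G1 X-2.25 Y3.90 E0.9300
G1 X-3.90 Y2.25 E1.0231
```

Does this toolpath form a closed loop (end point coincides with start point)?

no

Start point (G0): (-4.50, 0.00). End point (last G1): the path does not return to the start — open.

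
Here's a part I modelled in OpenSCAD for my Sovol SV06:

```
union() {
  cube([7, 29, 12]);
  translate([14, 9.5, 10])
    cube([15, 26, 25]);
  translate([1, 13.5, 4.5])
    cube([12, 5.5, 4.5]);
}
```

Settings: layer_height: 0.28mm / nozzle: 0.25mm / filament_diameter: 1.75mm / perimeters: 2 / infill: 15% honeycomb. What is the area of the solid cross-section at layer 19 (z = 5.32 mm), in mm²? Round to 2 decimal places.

236.00 mm²

At z = 5.32 mm: the cube (footprint 7×29) is included at this height (area 203.00 mm²); the cube at (14, 9.5) does not reach this height (z outside [10, 35]); the 12×5.5 cube at (1, 13.5) contributes its full rectangle (area 66.00 mm²); Taking the union: the regions partially overlap — summed areas 269.00 mm² minus the doubly-counted overlap 33.00 mm² gives 236.00 mm² — area = 236.00 mm². Overall, the cross-section is a single solid region. Net area = 236.00 mm².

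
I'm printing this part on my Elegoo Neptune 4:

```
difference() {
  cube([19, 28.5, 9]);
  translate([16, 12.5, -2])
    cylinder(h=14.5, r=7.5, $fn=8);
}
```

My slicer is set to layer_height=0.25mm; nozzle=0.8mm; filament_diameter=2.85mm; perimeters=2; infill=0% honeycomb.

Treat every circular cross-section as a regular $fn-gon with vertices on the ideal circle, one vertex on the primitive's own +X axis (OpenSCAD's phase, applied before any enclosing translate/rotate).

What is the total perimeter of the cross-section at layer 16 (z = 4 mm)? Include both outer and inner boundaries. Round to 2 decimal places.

At z = 4 mm: the cube (footprint 19×28.5) is included at this height (perimeter 95.00 mm); the cylinder at (16, 12.5): section is a regular 8-gon, circumradius r=7.5 (perimeter = 2·8·7.500·sin(180°/8) = 45.92 mm); After the difference (first − rest): starting from the 19×28.5 cube, the r=7.5 cylinder at (16, 12.5) partially overlaps it — only the 120.82 mm² overlap (of its 159.10 mm²) is removed, clipping the outline — boundary = 111.94 mm. Overall, the cross-section is a single solid region. Total boundary length (outer) = 111.94 mm.

111.94 mm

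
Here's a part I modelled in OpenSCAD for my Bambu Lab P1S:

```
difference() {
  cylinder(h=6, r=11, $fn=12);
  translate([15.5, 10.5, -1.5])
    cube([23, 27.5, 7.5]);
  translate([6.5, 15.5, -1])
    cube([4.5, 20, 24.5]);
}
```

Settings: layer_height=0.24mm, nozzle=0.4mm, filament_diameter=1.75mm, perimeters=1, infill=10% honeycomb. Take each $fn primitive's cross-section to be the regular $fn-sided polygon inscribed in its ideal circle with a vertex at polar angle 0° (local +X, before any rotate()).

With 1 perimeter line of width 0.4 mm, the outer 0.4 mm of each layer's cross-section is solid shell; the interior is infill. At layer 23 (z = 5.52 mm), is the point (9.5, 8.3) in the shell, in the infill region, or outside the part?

outside

At z = 5.52 mm: the r=11 cylinder gives a regular 12-gon of circumradius 11 (constant along its height); the cube at (15.5, 10.5) (footprint 23×27.5) is included at this height; the 4.5×20 cube at (6.5, 15.5) contributes its full rectangle; Subtracting the remaining from the first: starting from the r=11 cylinder, the 23×27.5 cube at (15.5, 10.5) misses the remaining region (no effect); the 4.5×20 cube at (6.5, 15.5) misses the remaining region (no effect) — 1 connected region. Overall, the cross-section is a single solid region. The nearest boundary edge runs (5.50, 9.53)→(9.53, 5.50); distance from the point to it = 1.96 mm. The point is not inside any of the regions above, so it lies outside the cross-section (1.96 mm from the nearest boundary).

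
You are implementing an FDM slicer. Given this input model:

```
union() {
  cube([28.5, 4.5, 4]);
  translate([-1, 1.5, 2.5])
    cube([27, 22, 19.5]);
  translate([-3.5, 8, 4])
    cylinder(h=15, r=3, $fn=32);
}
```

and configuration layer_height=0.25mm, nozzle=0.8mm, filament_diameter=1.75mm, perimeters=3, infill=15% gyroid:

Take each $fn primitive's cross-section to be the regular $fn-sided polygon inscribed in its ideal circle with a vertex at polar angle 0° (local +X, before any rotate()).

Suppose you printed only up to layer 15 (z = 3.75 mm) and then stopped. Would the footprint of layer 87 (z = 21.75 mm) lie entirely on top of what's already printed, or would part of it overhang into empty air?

entirely on top

Compare the two slices. At z = 3.75: the cube is present — its section is the full 28.5×4.5 rectangle (area 128.25 mm²); the 27×22 cube at (-1, 1.5) contributes its full rectangle (area 594.00 mm²); the cylinder at (-3.5, 8) is absent (z outside [4, 19]); Merging all regions: the regions partially overlap — summed areas 722.25 mm² minus the doubly-counted overlap 78.00 mm² gives 644.25 mm² — area = 644.25 mm². At z = 21.75: the cube is absent (z outside [0, 4]); the cube at (-1, 1.5) is present — its section is the full 27×22 rectangle (area 594.00 mm²); the cylinder at (-3.5, 8) is absent (z outside [4, 19]); Merging all regions: only the 27×22 cube at (-1, 1.5) is present, so the union is just that shape — area = 594.00 mm². Checking containment: the cross-section at z = 21.75 is a subset of the cross-section at z = 3.75.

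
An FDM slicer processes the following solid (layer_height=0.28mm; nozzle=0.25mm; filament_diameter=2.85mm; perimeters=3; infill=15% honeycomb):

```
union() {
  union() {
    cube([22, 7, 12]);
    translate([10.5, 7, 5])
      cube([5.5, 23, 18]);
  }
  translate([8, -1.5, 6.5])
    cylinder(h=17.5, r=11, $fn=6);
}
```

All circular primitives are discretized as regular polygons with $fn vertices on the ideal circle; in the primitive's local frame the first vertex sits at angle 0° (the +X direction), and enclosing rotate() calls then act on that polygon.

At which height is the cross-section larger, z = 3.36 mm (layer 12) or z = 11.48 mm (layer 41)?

Layer 12 (z = 3.36): the cube (footprint 22×7) is included at this height (area 154.00 mm²); the cube at (10.5, 7) is absent (z outside [5, 23]); Combining (union): only the 22×7 cube is present, so the union is just that shape — area = 154.00 mm²; the cylinder at (8, -1.5) is absent (z outside [6.5, 24]); Combining (union): only that combined region is present, so the union is just that shape — area = 154.00 mm². So its area = 154.00 mm². Layer 41 (z = 11.48): the cube is present — its section is the full 22×7 rectangle (area 154.00 mm²); the 5.5×23 cube at (10.5, 7) contributes its full rectangle (area 126.50 mm²); Taking the union: the 2 present regions share edge segments without overlapping in area, so areas simply add but the touching pieces fuse into one outline (the shared edge portions become interior and drop out of the boundary) — area = 280.50 mm²; the r=11 cylinder at (8, -1.5) contributes a regular 6-gon of circumradius 11 (area = (6/2)·11.000²·sin(360°/6) = 314.37 mm²); Combining (union): the regions partially overlap — summed areas 594.87 mm² minus the doubly-counted overlap 113.02 mm² gives 481.84 mm² — area = 481.84 mm². So its area = 481.84 mm². Layer 41 is larger (481.84 vs 154.00 mm²).

layer 41 (z = 11.48 mm)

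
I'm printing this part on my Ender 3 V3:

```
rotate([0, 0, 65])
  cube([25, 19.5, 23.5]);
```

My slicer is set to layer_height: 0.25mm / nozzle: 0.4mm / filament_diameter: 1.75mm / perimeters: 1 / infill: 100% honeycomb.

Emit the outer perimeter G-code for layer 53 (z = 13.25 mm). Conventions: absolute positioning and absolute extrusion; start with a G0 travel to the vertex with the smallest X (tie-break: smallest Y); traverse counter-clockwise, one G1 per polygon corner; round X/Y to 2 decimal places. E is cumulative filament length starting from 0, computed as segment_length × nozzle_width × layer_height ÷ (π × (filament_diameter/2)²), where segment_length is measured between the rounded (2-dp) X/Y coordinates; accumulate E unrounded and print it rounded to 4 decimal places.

At z = 13.25 mm: the cube is present — its section is the full 25×19.5 rectangle; (whole slice rotated 65° about Z — lengths, areas and connectivity unchanged). The outline is a single polygon with 4 vertices. Extrusion per mm of travel: 0.4 × 0.25 / (π × 0.875²) = 0.041575. Accumulating E over each segment gives final E = 3.7005.

G0 X-17.67 Y8.24 Z13.25
G1 X0.00 Y0.00 E0.8106
G1 X10.57 Y22.66 E1.8501
G1 X-7.11 Y30.90 E2.6611
G1 X-17.67 Y8.24 E3.7005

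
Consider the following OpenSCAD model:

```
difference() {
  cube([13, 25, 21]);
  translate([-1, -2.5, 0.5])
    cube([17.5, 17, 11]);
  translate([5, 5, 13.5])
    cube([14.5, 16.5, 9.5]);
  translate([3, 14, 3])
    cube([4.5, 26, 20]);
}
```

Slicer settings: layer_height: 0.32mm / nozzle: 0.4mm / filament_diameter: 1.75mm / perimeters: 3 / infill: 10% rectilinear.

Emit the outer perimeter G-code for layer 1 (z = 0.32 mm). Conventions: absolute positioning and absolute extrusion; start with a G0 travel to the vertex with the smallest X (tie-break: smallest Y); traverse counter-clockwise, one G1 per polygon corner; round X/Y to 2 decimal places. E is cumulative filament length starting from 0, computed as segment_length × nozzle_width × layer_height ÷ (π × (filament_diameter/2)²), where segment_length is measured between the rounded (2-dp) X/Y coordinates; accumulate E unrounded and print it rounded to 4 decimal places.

G0 X0.00 Y0.00 Z0.32
G1 X13.00 Y0.00 E0.6918
G1 X13.00 Y25.00 E2.0222
G1 X0.00 Y25.00 E2.7140
G1 X0.00 Y0.00 E4.0444

At z = 0.32 mm: the 13×25 cube contributes its full rectangle; the cube at (-1, -2.5) is absent (z outside [0.5, 11.5]); the cube at (5, 5) is not intersected at this z (z outside [13.5, 23]); the cube at (3, 14) is absent (z outside [3, 23]); Subtracting the remaining from the first: none of the subtracted shapes is present at this height, so the 13×25 cube is unchanged — 1 connected region. The outline is a single polygon with 4 vertices. Extrusion per mm of travel: 0.4 × 0.32 / (π × 0.875²) = 0.053216. Accumulating E over each segment gives final E = 4.0444.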